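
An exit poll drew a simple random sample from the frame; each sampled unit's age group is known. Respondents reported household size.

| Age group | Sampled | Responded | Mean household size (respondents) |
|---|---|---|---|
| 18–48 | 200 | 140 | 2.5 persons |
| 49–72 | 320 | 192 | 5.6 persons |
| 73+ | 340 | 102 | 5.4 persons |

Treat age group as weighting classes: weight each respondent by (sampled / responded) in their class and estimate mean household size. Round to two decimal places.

Class response rates: 18–48 140/200 = 70%, 49–72 192/320 = 60%, 73+ 102/340 = 30%.
Inverse-response-rate weighting restores each class to its sampled count, so class totals weight by n_sampled:
  18–48: 200 × 2.5 = 500
  49–72: 320 × 5.6 = 1792
  73+: 340 × 5.4 = 1836
Adjusted estimate = 4128 / 860 = 4.8 → 4.80.

4.80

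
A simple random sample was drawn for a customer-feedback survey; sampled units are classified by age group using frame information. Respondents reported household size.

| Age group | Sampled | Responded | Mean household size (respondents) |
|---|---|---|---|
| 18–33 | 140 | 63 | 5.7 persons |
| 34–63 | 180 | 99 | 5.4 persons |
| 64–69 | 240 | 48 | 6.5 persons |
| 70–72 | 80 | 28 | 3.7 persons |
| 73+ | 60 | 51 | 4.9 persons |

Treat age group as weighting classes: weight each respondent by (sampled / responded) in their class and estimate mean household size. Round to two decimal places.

5.60

Class response rates: 18–33 63/140 = 45%, 34–63 99/180 = 55%, 64–69 48/240 = 20%, 70–72 28/80 = 35%, 73+ 51/60 = 85%.
Each respondent's weight = sampled/responded in their class; summing within a class gives n_sampled, so:
  18–33: 140 × 5.7 = 798
  34–63: 180 × 5.4 = 972
  64–69: 240 × 6.5 = 1560
  70–72: 80 × 3.7 = 296
  73+: 60 × 4.9 = 294
Adjusted estimate = 3920 / 700 = 5.6 → 5.60.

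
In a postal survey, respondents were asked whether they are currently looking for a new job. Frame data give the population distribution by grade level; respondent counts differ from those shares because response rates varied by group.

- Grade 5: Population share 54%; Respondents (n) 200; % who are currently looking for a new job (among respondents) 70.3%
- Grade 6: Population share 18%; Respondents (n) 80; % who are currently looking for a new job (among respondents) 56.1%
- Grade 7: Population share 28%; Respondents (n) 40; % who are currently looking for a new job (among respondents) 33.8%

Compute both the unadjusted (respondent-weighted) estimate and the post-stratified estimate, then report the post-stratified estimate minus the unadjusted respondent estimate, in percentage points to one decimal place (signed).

Unadjusted (pooled respondent) estimate weights by respondent counts:
  (200/320)×70.3 + (80/320)×56.1 + (40/320)×33.8 = 62.1875%
Reweighting by population grade level shares:
  0.54×70.3 + 0.18×56.1 + 0.28×33.8 = 57.524%
Difference = 57.524 − 62.1875 = -4.6635 pp.

-4.7 percentage points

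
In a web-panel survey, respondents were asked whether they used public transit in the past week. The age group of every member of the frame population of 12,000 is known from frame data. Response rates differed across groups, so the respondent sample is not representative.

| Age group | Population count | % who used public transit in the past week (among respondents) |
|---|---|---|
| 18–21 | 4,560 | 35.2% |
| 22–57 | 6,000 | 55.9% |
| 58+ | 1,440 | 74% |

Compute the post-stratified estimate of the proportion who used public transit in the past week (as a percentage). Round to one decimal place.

50.2%

Each cell contributes population-share × respondent value:
  18–21: (4,560/12,000) × 35.2 = 13.376
  22–57: (6,000/12,000) × 55.9 = 27.95
  58+: (1,440/12,000) × 74 = 8.88
Post-stratified estimate = 50.206 → 50.2%.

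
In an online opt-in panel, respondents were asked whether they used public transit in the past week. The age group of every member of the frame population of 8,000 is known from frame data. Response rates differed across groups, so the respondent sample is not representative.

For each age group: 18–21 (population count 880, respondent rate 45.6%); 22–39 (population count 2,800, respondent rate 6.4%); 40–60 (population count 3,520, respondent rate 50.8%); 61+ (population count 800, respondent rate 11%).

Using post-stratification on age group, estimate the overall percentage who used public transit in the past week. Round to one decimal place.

Each cell contributes population-share × respondent value:
  18–21: (880/8,000) × 45.6 = 5.016
  22–39: (2,800/8,000) × 6.4 = 2.24
  40–60: (3,520/8,000) × 50.8 = 22.352
  61+: (800/8,000) × 11 = 1.1
Post-stratified estimate = 30.708 → 30.7%.

30.7%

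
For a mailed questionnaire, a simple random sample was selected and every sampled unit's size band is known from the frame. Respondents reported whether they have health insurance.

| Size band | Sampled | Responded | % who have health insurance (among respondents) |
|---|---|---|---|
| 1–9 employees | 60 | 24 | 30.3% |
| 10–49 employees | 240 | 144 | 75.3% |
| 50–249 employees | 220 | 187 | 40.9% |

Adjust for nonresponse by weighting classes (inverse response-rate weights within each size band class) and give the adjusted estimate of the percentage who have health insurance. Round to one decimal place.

55.6%

Response rates by class: 1–9 employees 24/60 = 40%, 10–49 employees 144/240 = 60%, 50–249 employees 187/220 = 85%.
Inverse-response-rate weighting restores each class to its sampled count, so class totals weight by n_sampled:
  1–9 employees: 60 × 30.3 = 1818
  10–49 employees: 240 × 75.3 = 18,072
  50–249 employees: 220 × 40.9 = 8998
Adjusted estimate = 28,888 / 520 = 55.5538 → 55.6%.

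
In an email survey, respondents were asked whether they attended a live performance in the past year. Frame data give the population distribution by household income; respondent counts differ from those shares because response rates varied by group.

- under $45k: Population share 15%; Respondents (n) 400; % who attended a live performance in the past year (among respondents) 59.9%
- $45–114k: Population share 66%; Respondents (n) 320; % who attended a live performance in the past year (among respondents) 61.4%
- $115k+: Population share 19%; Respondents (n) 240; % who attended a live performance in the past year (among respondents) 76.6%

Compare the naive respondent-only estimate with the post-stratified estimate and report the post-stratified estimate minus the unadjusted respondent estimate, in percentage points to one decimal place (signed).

-0.5 percentage points

Naive respondent-only estimate (weights = respondent counts):
  (400/960)×59.9 + (320/960)×61.4 + (240/960)×76.6 = 64.575%
Post-stratifying to population shares instead:
  0.15×59.9 + 0.66×61.4 + 0.19×76.6 = 64.063%
Difference = 64.063 − 64.575 = -0.512 pp.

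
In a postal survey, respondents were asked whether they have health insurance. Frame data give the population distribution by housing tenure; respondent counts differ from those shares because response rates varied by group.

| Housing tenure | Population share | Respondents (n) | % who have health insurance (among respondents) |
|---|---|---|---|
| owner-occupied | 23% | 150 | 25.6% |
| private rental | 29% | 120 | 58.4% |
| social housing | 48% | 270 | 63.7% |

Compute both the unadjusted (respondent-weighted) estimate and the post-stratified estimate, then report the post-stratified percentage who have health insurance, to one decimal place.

53.4%

Without adjustment, the pooled respondent share is:
  (150/540)×25.6 + (120/540)×58.4 + (270/540)×63.7 = 51.9389%
Post-stratified estimate weights by population shares:
  0.23×25.6 + 0.29×58.4 + 0.48×63.7 = 53.4%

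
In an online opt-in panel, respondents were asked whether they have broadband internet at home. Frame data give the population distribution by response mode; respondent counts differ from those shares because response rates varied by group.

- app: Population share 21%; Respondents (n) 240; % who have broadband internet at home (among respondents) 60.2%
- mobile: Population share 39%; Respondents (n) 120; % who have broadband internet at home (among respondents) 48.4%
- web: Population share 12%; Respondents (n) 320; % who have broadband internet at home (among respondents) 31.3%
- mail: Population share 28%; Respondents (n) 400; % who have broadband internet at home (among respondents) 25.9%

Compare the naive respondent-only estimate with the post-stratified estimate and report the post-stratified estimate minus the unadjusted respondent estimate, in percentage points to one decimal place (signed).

Without adjustment, the pooled respondent share is:
  (240/1080)×60.2 + (120/1080)×48.4 + (320/1080)×31.3 + (400/1080)×25.9 = 37.6222%
Reweighting by population response mode shares:
  0.21×60.2 + 0.39×48.4 + 0.12×31.3 + 0.28×25.9 = 42.526%
Difference = 42.526 − 37.6222 = 4.9038 pp.

+4.9 percentage points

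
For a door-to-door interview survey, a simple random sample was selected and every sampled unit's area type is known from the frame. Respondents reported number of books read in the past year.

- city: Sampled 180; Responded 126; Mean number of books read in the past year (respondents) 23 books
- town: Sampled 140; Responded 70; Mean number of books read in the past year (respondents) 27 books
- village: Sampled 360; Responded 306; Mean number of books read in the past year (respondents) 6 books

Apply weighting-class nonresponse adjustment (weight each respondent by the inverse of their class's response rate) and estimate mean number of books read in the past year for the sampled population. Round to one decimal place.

Class response rates: city 126/180 = 70%, town 70/140 = 50%, village 306/360 = 85%.
Weighting each respondent by the inverse class response rate inflates each class back to its sampled size, so the class weight is n_sampled:
  city: 180 × 23 = 4140
  town: 140 × 27 = 3780
  village: 360 × 6 = 2160
Adjusted estimate = 10,080 / 680 = 14.8235 → 14.8.

14.8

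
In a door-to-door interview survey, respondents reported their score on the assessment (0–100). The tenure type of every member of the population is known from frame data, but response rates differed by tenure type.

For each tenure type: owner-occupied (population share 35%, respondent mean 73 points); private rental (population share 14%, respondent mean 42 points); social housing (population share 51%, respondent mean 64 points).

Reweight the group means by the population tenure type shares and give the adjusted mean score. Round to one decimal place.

64.1

Weight each group's respondent value by its population share:
  owner-occupied: 0.35 × 73 = 25.55
  private rental: 0.14 × 42 = 5.88
  social housing: 0.51 × 64 = 32.64
Post-stratified estimate = 64.07 → 64.1.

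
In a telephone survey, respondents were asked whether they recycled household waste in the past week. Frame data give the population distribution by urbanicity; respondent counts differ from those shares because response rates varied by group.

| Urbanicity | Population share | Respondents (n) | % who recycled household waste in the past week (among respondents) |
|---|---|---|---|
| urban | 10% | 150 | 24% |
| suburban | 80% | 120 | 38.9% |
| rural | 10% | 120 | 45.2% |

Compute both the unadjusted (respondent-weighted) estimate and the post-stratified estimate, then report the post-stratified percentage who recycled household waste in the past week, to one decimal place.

38.0%

Without adjustment, the pooled respondent share is:
  (150/390)×24 + (120/390)×38.9 + (120/390)×45.2 = 35.1077%
Post-stratified estimate weights by population shares:
  0.1×24 + 0.8×38.9 + 0.1×45.2 = 38.04%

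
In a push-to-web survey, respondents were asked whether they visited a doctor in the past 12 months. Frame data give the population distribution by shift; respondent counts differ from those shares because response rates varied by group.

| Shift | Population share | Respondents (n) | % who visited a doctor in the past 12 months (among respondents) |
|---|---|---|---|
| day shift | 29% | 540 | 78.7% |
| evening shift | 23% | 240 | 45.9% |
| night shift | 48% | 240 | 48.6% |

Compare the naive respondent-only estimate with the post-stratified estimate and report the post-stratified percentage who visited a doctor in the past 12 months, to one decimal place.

56.7%

Naive respondent-only estimate (weights = respondent counts):
  (540/1020)×78.7 + (240/1020)×45.9 + (240/1020)×48.6 = 63.9%
Post-stratified estimate weights by population shares:
  0.29×78.7 + 0.23×45.9 + 0.48×48.6 = 56.708%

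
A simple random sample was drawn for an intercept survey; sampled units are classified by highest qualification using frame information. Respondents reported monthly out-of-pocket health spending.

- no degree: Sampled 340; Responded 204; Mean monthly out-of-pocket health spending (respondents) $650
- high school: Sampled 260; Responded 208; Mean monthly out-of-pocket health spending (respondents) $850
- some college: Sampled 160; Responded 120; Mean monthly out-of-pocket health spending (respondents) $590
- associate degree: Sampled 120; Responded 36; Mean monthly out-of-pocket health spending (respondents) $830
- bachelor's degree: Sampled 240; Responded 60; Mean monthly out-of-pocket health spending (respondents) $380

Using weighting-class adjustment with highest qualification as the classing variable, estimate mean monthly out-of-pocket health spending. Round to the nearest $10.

Response rates by class: no degree 204/340 = 60%, high school 208/260 = 80%, some college 120/160 = 75%, associate degree 36/120 = 30%, bachelor's degree 60/240 = 25%.
Weighting each respondent by the inverse class response rate inflates each class back to its sampled size, so the class weight is n_sampled:
  no degree: 340 × 650 = 221,000
  high school: 260 × 850 = 221,000
  some college: 160 × 590 = 94,400
  associate degree: 120 × 830 = 99,600
  bachelor's degree: 240 × 380 = 91,200
Adjusted estimate = 727,200 / 1,120 = 649.286 → $650.

$650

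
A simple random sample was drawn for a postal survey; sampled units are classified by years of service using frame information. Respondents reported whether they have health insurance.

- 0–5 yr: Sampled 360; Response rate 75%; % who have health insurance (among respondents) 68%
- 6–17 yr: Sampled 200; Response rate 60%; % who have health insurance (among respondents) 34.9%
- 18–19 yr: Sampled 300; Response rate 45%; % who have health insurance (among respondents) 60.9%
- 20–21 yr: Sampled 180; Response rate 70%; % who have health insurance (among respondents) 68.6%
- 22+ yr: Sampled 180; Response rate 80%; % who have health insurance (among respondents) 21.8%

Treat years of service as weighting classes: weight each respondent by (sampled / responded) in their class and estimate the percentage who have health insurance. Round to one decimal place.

54.1%

Inverse-response-rate weighting restores each class to its sampled count, so class totals weight by n_sampled:
  0–5 yr: 360 × 68 = 24,480
  6–17 yr: 200 × 34.9 = 6980
  18–19 yr: 300 × 60.9 = 18,270
  20–21 yr: 180 × 68.6 = 12348
  22+ yr: 180 × 21.8 = 3924
Adjusted estimate = 66,002 / 1,220 = 54.1 → 54.1%.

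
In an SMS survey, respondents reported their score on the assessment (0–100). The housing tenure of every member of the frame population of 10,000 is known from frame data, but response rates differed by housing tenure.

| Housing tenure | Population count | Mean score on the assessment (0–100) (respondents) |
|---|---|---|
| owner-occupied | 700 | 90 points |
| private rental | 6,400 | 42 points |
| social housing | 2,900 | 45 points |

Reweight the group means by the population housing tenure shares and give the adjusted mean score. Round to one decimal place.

46.2

Weight each group's respondent value by its population share:
  owner-occupied: (700/10,000) × 90 = 6.3
  private rental: (6,400/10,000) × 42 = 26.88
  social housing: (2,900/10,000) × 45 = 13.05
Post-stratified estimate = 46.23 → 46.2.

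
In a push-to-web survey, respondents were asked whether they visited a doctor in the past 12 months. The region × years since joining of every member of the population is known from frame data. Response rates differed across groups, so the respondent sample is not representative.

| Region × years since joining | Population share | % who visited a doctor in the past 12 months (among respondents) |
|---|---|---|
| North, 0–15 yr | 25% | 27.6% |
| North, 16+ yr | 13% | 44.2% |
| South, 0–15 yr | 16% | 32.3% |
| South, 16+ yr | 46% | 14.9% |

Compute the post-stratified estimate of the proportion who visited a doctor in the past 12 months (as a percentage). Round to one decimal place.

Weight each group's respondent value by its population share:
  North, 0–15 yr: 0.25 × 27.6 = 6.9
  North, 16+ yr: 0.13 × 44.2 = 5.746
  South, 0–15 yr: 0.16 × 32.3 = 5.168
  South, 16+ yr: 0.46 × 14.9 = 6.854
Post-stratified estimate = 24.668 → 24.7%.

24.7%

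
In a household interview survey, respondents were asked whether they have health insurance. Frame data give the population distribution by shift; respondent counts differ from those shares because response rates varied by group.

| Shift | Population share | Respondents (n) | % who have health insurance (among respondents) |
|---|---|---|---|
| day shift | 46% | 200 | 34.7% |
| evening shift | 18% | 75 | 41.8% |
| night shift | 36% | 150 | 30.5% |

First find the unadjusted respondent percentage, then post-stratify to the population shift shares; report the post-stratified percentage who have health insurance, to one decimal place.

34.5%

Without adjustment, the pooled respondent share is:
  (200/425)×34.7 + (75/425)×41.8 + (150/425)×30.5 = 34.4706%
Post-stratifying to population shares instead:
  0.46×34.7 + 0.18×41.8 + 0.36×30.5 = 34.466%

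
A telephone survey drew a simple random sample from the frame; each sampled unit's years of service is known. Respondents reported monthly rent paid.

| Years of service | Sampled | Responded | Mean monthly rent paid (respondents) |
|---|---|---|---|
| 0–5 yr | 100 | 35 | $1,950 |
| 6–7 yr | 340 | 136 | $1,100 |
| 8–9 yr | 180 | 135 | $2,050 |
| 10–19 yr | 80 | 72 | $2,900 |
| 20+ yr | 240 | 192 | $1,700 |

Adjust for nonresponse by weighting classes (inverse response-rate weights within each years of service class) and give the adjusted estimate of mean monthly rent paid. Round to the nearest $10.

$1,680

Response rates by class: 0–5 yr 35/100 = 35%, 6–7 yr 136/340 = 40%, 8–9 yr 135/180 = 75%, 10–19 yr 72/80 = 90%, 20+ yr 192/240 = 80%.
Inverse-response-rate weighting restores each class to its sampled count, so class totals weight by n_sampled:
  0–5 yr: 100 × 1950 = 195,000
  6–7 yr: 340 × 1100 = 374,000
  8–9 yr: 180 × 2050 = 369,000
  10–19 yr: 80 × 2900 = 232,000
  20+ yr: 240 × 1700 = 408,000
Adjusted estimate = 1,578,000 / 940 = 1678.72 → $1,680.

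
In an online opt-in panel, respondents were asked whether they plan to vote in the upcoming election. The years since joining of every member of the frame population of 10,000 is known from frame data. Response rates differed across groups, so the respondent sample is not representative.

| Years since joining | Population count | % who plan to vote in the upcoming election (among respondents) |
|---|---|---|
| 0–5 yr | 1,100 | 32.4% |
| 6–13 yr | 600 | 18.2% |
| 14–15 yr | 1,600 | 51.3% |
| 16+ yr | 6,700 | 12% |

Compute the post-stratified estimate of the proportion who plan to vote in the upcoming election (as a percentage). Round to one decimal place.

Each cell contributes population-share × respondent value:
  0–5 yr: (1,100/10,000) × 32.4 = 3.564
  6–13 yr: (600/10,000) × 18.2 = 1.092
  14–15 yr: (1,600/10,000) × 51.3 = 8.208
  16+ yr: (6,700/10,000) × 12 = 8.04
Post-stratified estimate = 20.904 → 20.9%.

20.9%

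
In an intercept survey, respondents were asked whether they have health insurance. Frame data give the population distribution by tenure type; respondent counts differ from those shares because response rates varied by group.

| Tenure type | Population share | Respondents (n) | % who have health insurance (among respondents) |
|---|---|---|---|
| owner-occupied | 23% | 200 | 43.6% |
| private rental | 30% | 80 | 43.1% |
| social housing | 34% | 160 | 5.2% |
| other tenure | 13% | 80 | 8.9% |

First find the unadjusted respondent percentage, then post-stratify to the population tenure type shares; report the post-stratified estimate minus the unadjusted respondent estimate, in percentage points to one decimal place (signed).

-0.5 percentage points

Without adjustment, the pooled respondent share is:
  (200/520)×43.6 + (80/520)×43.1 + (160/520)×5.2 + (80/520)×8.9 = 26.3692%
Post-stratified estimate weights by population shares:
  0.23×43.6 + 0.3×43.1 + 0.34×5.2 + 0.13×8.9 = 25.883%
Difference = 25.883 − 26.3692 = -0.4862 pp.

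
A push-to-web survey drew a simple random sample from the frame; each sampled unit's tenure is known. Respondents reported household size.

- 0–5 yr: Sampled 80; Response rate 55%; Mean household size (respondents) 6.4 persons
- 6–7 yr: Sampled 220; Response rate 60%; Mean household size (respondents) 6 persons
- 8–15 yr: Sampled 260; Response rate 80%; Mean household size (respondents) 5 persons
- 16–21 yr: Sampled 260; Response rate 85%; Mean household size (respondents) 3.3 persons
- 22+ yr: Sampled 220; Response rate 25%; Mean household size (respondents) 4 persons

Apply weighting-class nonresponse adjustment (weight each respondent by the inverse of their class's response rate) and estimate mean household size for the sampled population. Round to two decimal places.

4.68

With weight = n_sampled/n_responded per class, the weighted class total is n_sampled:
  0–5 yr: 80 × 6.4 = 512
  6–7 yr: 220 × 6 = 1320
  8–15 yr: 260 × 5 = 1300
  16–21 yr: 260 × 3.3 = 858
  22+ yr: 220 × 4 = 880
Adjusted estimate = 4870 / 1,040 = 4.68269 → 4.68.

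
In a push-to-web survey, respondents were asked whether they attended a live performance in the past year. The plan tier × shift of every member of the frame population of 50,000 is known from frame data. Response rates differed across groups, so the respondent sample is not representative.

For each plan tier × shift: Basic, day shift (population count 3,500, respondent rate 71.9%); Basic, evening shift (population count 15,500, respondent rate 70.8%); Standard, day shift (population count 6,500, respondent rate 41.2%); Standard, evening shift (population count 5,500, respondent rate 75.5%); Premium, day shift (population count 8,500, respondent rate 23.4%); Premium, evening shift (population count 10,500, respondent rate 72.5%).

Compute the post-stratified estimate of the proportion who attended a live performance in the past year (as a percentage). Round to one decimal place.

59.8%

Weight each group's respondent value by its population share:
  Basic, day shift: (3,500/50,000) × 71.9 = 5.033
  Basic, evening shift: (15,500/50,000) × 70.8 = 21.948
  Standard, day shift: (6,500/50,000) × 41.2 = 5.356
  Standard, evening shift: (5,500/50,000) × 75.5 = 8.305
  Premium, day shift: (8,500/50,000) × 23.4 = 3.978
  Premium, evening shift: (10,500/50,000) × 72.5 = 15.225
Post-stratified estimate = 59.845 → 59.8%.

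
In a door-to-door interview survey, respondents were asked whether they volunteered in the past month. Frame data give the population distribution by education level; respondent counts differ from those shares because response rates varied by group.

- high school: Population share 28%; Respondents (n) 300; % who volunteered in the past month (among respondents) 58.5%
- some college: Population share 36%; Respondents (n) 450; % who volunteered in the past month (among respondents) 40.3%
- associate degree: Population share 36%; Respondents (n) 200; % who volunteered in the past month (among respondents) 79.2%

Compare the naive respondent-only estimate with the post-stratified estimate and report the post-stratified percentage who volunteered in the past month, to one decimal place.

Without adjustment, the pooled respondent share is:
  (300/950)×58.5 + (450/950)×40.3 + (200/950)×79.2 = 54.2368%
Reweighting by population education level shares:
  0.28×58.5 + 0.36×40.3 + 0.36×79.2 = 59.4%

59.4%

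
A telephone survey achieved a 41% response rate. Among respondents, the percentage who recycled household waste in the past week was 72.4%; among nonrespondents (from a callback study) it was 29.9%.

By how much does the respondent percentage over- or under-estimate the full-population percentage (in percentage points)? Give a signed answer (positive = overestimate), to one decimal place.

Nonresponse fraction = 1 − 0.41 = 0.59.
Bias = (nonresponse fraction) × (respondent percentage − nonrespondent percentage)
     = 0.59 × (72.4 − 29.9) = 0.59 × 42.5 = 25.075.

+25.1 percentage points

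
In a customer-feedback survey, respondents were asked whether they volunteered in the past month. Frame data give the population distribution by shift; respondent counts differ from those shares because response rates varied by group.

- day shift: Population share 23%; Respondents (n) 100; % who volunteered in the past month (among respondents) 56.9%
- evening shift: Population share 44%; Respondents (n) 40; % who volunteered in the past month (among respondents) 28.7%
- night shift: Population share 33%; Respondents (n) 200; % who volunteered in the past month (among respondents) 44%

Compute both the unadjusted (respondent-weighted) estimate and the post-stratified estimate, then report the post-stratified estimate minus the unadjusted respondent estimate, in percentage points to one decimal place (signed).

-5.8 percentage points

Unadjusted (pooled respondent) estimate weights by respondent counts:
  (100/340)×56.9 + (40/340)×28.7 + (200/340)×44 = 45.9941%
Post-stratified estimate weights by population shares:
  0.23×56.9 + 0.44×28.7 + 0.33×44 = 40.235%
Difference = 40.235 − 45.9941 = -5.7591 pp.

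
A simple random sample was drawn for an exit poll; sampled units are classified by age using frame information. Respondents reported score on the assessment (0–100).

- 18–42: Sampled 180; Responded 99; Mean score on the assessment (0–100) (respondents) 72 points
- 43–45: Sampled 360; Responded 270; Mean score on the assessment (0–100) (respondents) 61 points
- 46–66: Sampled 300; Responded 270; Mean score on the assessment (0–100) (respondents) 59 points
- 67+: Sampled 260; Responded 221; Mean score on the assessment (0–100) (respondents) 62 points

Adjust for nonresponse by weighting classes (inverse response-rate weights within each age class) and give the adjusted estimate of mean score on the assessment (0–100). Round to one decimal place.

62.5

Class response rates: 18–42 99/180 = 55%, 43–45 270/360 = 75%, 46–66 270/300 = 90%, 67+ 221/260 = 85%.
Each respondent's weight = sampled/responded in their class; summing within a class gives n_sampled, so:
  18–42: 180 × 72 = 12,960
  43–45: 360 × 61 = 21,960
  46–66: 300 × 59 = 17,700
  67+: 260 × 62 = 16,120
Adjusted estimate = 68,740 / 1,100 = 62.4909 → 62.5.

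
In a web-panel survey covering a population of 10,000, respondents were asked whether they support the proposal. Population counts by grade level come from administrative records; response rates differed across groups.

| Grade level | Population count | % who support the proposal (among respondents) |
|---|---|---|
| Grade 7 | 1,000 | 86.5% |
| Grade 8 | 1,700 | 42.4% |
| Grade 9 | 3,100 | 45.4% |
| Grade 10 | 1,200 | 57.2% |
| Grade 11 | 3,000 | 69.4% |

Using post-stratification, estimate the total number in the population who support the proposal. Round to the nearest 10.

5,760

Apply each group's respondent rate to its population count:
  Grade 7: 1,000 × 86.5% = 865
  Grade 8: 1,700 × 42.4% = 720.8
  Grade 9: 3,100 × 45.4% = 1407.4
  Grade 10: 1,200 × 57.2% = 686.4
  Grade 11: 3,000 × 69.4% = 2082
Estimated total = 5761.6 → 5,760.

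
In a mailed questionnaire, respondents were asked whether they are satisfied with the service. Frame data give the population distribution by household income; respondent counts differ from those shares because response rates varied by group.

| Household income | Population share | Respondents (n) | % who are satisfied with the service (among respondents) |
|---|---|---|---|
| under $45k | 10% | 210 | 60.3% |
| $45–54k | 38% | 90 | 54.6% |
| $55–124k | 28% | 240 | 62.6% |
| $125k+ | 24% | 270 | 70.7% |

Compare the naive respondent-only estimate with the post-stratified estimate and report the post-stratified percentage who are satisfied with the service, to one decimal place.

61.3%

Without adjustment, the pooled respondent share is:
  (210/810)×60.3 + (90/810)×54.6 + (240/810)×62.6 + (270/810)×70.7 = 63.8148%
Reweighting by population household income shares:
  0.1×60.3 + 0.38×54.6 + 0.28×62.6 + 0.24×70.7 = 61.274%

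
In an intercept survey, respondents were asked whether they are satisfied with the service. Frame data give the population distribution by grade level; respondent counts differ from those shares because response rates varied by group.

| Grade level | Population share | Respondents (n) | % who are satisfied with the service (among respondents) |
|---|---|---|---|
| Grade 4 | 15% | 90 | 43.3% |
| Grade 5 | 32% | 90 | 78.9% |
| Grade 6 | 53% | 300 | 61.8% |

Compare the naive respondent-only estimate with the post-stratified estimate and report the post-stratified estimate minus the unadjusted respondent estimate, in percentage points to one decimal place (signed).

Naive respondent-only estimate (weights = respondent counts):
  (90/480)×43.3 + (90/480)×78.9 + (300/480)×61.8 = 61.5375%
Reweighting by population grade level shares:
  0.15×43.3 + 0.32×78.9 + 0.53×61.8 = 64.497%
Difference = 64.497 − 61.5375 = 2.9595 pp.

+3.0 percentage points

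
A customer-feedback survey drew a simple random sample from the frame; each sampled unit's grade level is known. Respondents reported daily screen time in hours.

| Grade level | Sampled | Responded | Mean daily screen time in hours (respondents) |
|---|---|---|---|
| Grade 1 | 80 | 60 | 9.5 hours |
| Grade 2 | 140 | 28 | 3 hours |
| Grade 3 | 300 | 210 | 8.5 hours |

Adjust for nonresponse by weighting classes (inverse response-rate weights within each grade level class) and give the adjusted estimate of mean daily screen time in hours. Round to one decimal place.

Response rates by class: Grade 1 60/80 = 75%, Grade 2 28/140 = 20%, Grade 3 210/300 = 70%.
Each respondent's weight = sampled/responded in their class; summing within a class gives n_sampled, so:
  Grade 1: 80 × 9.5 = 760
  Grade 2: 140 × 3 = 420
  Grade 3: 300 × 8.5 = 2550
Adjusted estimate = 3730 / 520 = 7.17308 → 7.2.

7.2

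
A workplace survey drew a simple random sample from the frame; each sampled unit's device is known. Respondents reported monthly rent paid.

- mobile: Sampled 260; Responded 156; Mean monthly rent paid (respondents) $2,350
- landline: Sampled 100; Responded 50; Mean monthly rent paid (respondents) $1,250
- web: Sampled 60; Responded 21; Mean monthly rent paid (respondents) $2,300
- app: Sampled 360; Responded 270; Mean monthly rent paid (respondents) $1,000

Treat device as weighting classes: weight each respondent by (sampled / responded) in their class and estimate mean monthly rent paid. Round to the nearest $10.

Response rates by class: mobile 156/260 = 60%, landline 50/100 = 50%, web 21/60 = 35%, app 270/360 = 75%.
Inverse-response-rate weighting restores each class to its sampled count, so class totals weight by n_sampled:
  mobile: 260 × 2350 = 611,000
  landline: 100 × 1250 = 125,000
  web: 60 × 2300 = 138,000
  app: 360 × 1000 = 360,000
Adjusted estimate = 1,234,000 / 780 = 1582.05 → $1,580.

$1,580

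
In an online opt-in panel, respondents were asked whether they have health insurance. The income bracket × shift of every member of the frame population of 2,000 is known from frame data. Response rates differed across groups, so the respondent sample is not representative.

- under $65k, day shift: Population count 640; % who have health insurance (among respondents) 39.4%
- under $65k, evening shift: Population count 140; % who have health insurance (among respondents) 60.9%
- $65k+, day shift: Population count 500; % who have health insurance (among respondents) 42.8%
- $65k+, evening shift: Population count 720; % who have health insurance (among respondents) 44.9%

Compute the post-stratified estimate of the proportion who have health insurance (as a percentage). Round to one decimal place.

Post-stratification weights by population share, not respondent share:
  under $65k, day shift: (640/2,000) × 39.4 = 12.608
  under $65k, evening shift: (140/2,000) × 60.9 = 4.263
  $65k+, day shift: (500/2,000) × 42.8 = 10.7
  $65k+, evening shift: (720/2,000) × 44.9 = 16.164
Post-stratified estimate = 43.735 → 43.7%.

43.7%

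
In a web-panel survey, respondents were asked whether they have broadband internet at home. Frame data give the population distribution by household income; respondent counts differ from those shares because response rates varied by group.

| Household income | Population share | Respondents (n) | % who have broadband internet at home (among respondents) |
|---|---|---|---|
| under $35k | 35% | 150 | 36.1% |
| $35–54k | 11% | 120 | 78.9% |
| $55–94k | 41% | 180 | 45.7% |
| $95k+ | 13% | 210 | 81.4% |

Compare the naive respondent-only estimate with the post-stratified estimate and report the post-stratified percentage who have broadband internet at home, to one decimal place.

Unadjusted (pooled respondent) estimate weights by respondent counts:
  (150/660)×36.1 + (120/660)×78.9 + (180/660)×45.7 + (210/660)×81.4 = 60.9136%
Reweighting by population household income shares:
  0.35×36.1 + 0.11×78.9 + 0.41×45.7 + 0.13×81.4 = 50.633%

50.6%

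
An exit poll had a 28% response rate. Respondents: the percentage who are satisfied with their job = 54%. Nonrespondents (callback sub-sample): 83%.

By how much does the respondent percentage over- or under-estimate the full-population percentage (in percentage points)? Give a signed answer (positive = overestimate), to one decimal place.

-20.9 percentage points

Nonresponse fraction = 1 − 0.28 = 0.72.
Bias = (nonresponse fraction) × (respondent percentage − nonrespondent percentage)
     = 0.72 × (54 − 83) = 0.72 × -29 = -20.88.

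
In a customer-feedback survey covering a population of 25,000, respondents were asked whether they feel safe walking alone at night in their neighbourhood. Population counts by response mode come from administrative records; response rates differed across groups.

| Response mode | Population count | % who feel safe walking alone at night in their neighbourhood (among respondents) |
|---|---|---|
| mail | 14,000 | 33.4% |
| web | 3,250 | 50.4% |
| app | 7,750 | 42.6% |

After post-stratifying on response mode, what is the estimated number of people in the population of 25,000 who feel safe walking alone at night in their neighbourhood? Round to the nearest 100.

9,600

Estimated count per cell = population count × respondent percentage:
  mail: 14,000 × 33.4% = 4676
  web: 3,250 × 50.4% = 1638
  app: 7,750 × 42.6% = 3301.5
Estimated total = 9615.5 → 9,600.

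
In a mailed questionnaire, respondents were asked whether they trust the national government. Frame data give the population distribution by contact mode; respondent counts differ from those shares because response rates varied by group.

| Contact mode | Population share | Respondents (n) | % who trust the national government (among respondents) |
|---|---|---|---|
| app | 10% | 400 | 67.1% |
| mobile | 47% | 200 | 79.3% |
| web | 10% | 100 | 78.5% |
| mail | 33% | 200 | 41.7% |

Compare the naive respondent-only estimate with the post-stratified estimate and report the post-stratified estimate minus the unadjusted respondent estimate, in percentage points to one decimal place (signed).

Naive respondent-only estimate (weights = respondent counts):
  (400/900)×67.1 + (200/900)×79.3 + (100/900)×78.5 + (200/900)×41.7 = 65.4333%
Reweighting by population contact mode shares:
  0.1×67.1 + 0.47×79.3 + 0.1×78.5 + 0.33×41.7 = 65.592%
Difference = 65.592 − 65.4333 = 0.1587 pp.

+0.2 percentage points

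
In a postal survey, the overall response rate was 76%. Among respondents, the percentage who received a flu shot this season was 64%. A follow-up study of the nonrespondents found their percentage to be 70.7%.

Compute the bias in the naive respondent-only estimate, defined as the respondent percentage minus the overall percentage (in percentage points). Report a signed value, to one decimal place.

-1.6 percentage points

Nonresponse fraction = 1 − 0.76 = 0.24.
Bias = (nonresponse fraction) × (respondent percentage − nonrespondent percentage)
     = 0.24 × (64 − 70.7) = 0.24 × -6.7 = -1.608.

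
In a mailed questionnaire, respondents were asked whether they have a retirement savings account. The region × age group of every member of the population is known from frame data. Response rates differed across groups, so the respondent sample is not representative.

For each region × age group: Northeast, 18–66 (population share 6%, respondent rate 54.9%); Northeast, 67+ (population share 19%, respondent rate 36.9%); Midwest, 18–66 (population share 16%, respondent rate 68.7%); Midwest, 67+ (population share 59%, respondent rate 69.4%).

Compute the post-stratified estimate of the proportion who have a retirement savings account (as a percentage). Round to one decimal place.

Post-stratification weights by population share, not respondent share:
  Northeast, 18–66: 0.06 × 54.9 = 3.294
  Northeast, 67+: 0.19 × 36.9 = 7.011
  Midwest, 18–66: 0.16 × 68.7 = 10.992
  Midwest, 67+: 0.59 × 69.4 = 40.946
Post-stratified estimate = 62.243 → 62.2%.

62.2%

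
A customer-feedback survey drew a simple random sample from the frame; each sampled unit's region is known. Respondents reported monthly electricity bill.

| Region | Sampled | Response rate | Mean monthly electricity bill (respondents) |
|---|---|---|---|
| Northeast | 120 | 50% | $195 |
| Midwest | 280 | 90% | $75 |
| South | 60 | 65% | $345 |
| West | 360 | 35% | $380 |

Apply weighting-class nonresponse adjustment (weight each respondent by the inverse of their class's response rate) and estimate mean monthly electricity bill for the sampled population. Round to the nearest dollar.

With weight = n_sampled/n_responded per class, the weighted class total is n_sampled:
  Northeast: 120 × 195 = 23,400
  Midwest: 280 × 75 = 21,000
  South: 60 × 345 = 20,700
  West: 360 × 380 = 136,800
Adjusted estimate = 201,900 / 820 = 246.22 → $246.

$246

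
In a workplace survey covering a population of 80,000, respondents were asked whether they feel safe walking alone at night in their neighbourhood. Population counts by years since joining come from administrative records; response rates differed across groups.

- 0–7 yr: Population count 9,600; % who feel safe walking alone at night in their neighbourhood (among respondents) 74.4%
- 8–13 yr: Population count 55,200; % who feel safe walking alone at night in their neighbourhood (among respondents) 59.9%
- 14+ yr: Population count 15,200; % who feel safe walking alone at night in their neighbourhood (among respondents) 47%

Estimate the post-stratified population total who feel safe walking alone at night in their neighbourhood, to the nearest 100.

47,400

Each cell contributes its population count × the respondent rate:
  0–7 yr: 9,600 × 74.4% = 7142.4
  8–13 yr: 55,200 × 59.9% = 33064.8
  14+ yr: 15,200 × 47% = 7144
Estimated total = 47351.2 → 47,400.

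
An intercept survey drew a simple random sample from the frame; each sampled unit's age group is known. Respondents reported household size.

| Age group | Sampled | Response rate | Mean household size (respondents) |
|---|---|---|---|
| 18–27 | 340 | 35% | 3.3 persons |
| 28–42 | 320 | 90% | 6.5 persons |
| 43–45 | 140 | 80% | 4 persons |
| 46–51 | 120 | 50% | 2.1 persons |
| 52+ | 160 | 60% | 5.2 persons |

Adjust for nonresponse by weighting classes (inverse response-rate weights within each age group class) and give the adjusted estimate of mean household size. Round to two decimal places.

Each respondent's weight = sampled/responded in their class; summing within a class gives n_sampled, so:
  18–27: 340 × 3.3 = 1122
  28–42: 320 × 6.5 = 2080
  43–45: 140 × 4 = 560
  46–51: 120 × 2.1 = 252
  52+: 160 × 5.2 = 832
Adjusted estimate = 4846 / 1,080 = 4.48704 → 4.49.

4.49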